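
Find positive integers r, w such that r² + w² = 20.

Search for r with 20 - r² a perfect square.
r = 2: 20 - 2² = 20 - 4 = 16 = 4² ✓
So r = 2, w = 4.

r = 2, w = 4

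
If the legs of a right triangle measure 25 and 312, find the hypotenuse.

c² = a² + b² = 25² + 312² = 625 + 97344 = 97969
c = 313

313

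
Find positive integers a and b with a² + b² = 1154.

We need to find integers a, b > 0 such that a² + b² = 1154.
Trying a = 23: b² = 1154 - 23² = 1154 - 529 = 625
b = 25
Check: 23² + 25² = 529 + 625 = 1154 ✓

1154 = 23² + 25²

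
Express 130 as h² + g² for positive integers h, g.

We need to find integers h, g > 0 such that h² + g² = 130.
Trying h = 3: g² = 130 - 3² = 130 - 9 = 121
g = 11
Check: 3² + 11² = 9 + 121 = 130 ✓

130 = 3² + 11²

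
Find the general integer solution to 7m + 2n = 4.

Step 1: Compute gcd(7, 2) = 1.
Since 1 divides 4, solutions exist.

Step 2: Find a particular solution using extended Euclidean algorithm.
We get m₀ = 4, n₀ = -12.
Check: 7*4 + 2*-12 = 4 = 4 ✓

Step 3: Write the general solution.
m = 4 + (2/1)t = 4 + 2t
n = -12 - (7/1)t = -12 - 7t
for any integer t.

m = 4 + 2t, n = -12 - 7t for integer t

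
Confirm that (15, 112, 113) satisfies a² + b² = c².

Compute a² + b² = 15² + 112² = 225 + 12544 = 12769
Compute c² = 113² = 12769
Since 12769 = 12769, confirmed.

Yes, it is a Pythagorean triple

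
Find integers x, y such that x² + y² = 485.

We need to find integers x, y > 0 such that x² + y² = 485.
Trying x = 1: y² = 485 - 1² = 485 - 1 = 484
y = 22
Check: 1² + 22² = 1 + 484 = 485 ✓

485 = 1² + 22²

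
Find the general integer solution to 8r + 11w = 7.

Step 1: Compute gcd(8, 11) = 1.
Since 1 divides 7, solutions exist.

Step 2: Find a particular solution using extended Euclidean algorithm.
We get r₀ = -28, w₀ = 21.
Check: 8*-28 + 11*21 = 7 = 7 ✓

Step 3: Write the general solution.
r = -28 + (11/1)t = -28 + 11t
w = 21 - (8/1)t = 21 - 8t
for any integer t.

r = -28 + 11t, w = 21 - 8t for integer t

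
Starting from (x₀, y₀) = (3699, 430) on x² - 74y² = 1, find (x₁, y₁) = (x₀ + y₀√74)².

Solutions to x² - Dy² = 1 are generated by powers of (x₀ + y₀√D).
The next solution satisfies x₁ + y₁√74 = (x₀ + y₀√74)², giving:
x₁ = x₀² + 74y₀² = 3699² + 74·430² = 13682601 + 13682600 = 27365201
y₁ = 2x₀y₀ = 2·3699·430 = 3181140

Verify: 27365201² - 74·3181140² = 748854225770401 - 748854225770400 = 1 ✓

x = 27365201, y = 3181140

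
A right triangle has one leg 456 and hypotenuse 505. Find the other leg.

a² = c² - b² = 255025 - 207936 = 47089
a = 217

217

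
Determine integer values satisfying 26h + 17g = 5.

Step 1: Check solvability.
gcd(26, 17) = 1
Since 1 divides 5, solutions exist.

Step 2: Apply extended Euclidean algorithm to find gcd.
We find integers such that 26*x0 + 17*y0 = 1

Step 3: Scale the particular solution.
Multiply by 5/1 = 5:
h = 10, g = -15

Step 4: Verify.
26*(10) + 17*(-15) = 5 = 5 ✓

h = 10, g = -15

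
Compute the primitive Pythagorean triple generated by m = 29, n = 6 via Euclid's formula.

a = m² - n² = 29² - 6² = 841 - 36 = 805
b = 2mn = 2·29·6 = 348
c = m² + n² = 841 + 36 = 877
Verify: 805² + 348² = 648025 + 121104 = 769129 = 877² ✓

(805, 348, 877)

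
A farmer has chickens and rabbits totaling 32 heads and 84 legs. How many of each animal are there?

Let c = chickens, r = rabbits.
Heads: c + r = 32
Legs: 2c + 4r = 84
From the first equation, c = 32 - r. Substitute:
2(32 - r) + 4r = 84
64 + 2r = 84
r = (84 - 64)/2 = 10
c = 32 - 10 = 22

Chickens: 22, Rabbits: 10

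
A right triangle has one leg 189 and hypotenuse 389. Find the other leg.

b² = c² - a² = 151321 - 35721 = 115600
b = 340

340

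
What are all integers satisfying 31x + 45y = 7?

Step 1: Compute gcd(31, 45) = 1.
Since 1 divides 7, solutions exist.

Step 2: Find a particular solution using extended Euclidean algorithm.
We get x₀ = 112, y₀ = -77.
Check: 31*112 + 45*-77 = 7 = 7 ✓

Step 3: Write the general solution.
x = 112 + (45/1)t = 112 + 45t
y = -77 - (31/1)t = -77 - 31t
for any integer t.

x = 112 + 45t, y = -77 - 31t for integer t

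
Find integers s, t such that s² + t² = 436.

We need to find integers s, t > 0 such that s² + t² = 436.
Trying s = 6: t² = 436 - 6² = 436 - 36 = 400
t = 20
Check: 6² + 20² = 36 + 400 = 436 ✓

436 = 6² + 20²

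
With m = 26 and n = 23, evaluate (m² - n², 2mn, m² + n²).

a = m² - n² = 676 - 529 = 147
b = 2mn = 2·26·23 = 1196
c = m² + n² = 676 + 529 = 1205
Verify: 147² + 1196² = 21609 + 1430416 = 1452025 = 1205² ✓

(147, 1196, 1205)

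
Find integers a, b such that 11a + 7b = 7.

Step 1: Check solvability.
gcd(11, 7) = 1
Since 1 divides 7, solutions exist.

Step 2: Apply extended Euclidean algorithm to find gcd.
We find integers such that 11*x0 + 7*y0 = 1

Step 3: Scale the particular solution.
Multiply by 7/1 = 7:
a = 14, b = -21

Step 4: Verify.
11*(14) + 7*(-21) = 7 = 7 ✓

a = 14, b = -21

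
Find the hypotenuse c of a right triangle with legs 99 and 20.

c² = a² + b² = 99² + 20² = 9801 + 400 = 10201
c = 101

101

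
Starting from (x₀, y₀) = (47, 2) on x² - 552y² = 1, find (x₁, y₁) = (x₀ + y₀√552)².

Solutions to x² - Dy² = 1 are generated by powers of (x₀ + y₀√D).
The next solution satisfies x₁ + y₁√552 = (x₀ + y₀√552)², giving:
x₁ = x₀² + 552y₀² = 47² + 552·2² = 2209 + 2208 = 4417
y₁ = 2x₀y₀ = 2·47·2 = 188

Verify: 4417² - 552·188² = 19509889 - 19509888 = 1 ✓

x = 4417, y = 188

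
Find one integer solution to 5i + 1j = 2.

Step 1: Check solvability.
gcd(5, 1) = 1
Since 1 divides 2, solutions exist.

Step 2: Apply extended Euclidean algorithm to find gcd.
We find integers such that 5*x0 + 1*y0 = 1

Step 3: Scale the particular solution.
Multiply by 2/1 = 2:
i = 0, j = 2

Step 4: Verify.
5*(0) + 1*(2) = 2 = 2 ✓

i = 0, j = 2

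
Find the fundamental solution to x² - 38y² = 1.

We seek the smallest positive integers (x, y) with x² - 38y² = 1, i.e., x² = 38y² + 1.
Try successive y values:
y = 1: x² = 38·1² + 1 = 39, not a perfect square
y = 2: x² = 38·2² + 1 = 153, not a perfect square
y = 3: x² = 38·3² + 1 = 343, not a perfect square
... continuing the search (or via continued fractions) ...
y = 6: x² = 38·6² + 1 = 1369, x = 37 ✓

Verify: 37² - 38·6² = 1369 - 1368 = 1 ✓

x = 37, y = 6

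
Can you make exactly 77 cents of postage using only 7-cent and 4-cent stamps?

We need non-negative x, y with 7x + 4y = 77.
gcd(7, 4) = 1 divides 77, so integer solutions exist.
Search for a non-negative one: x = 3 gives 4y = 77 - 21 = 56, so y = 14.
Check: 7·3 + 4·14 = 77 ✓

Yes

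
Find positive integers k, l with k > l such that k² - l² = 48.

Factor: k² - l² = (k+l)(k-l) = 48.
We need two factors of 48 with the same parity.
Use k+l = 24 and k-l = 2 (product 24·2 = 48).
Adding: 2k = 26, so k = 13.
Subtracting: 2l = 22, so l = 11.
Check: 13² - 11² = 169 - 121 = 48 ✓

k = 13, l = 11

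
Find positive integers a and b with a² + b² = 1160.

We need to find integers a, b > 0 such that a² + b² = 1160.
Trying a = 2: b² = 1160 - 2² = 1160 - 4 = 1156
b = 34
Check: 2² + 34² = 4 + 1156 = 1160 ✓

1160 = 2² + 34²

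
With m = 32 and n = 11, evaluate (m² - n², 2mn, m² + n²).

a = m² - n² = 1024 - 121 = 903
b = 2mn = 2·32·11 = 704
c = m² + n² = 1024 + 121 = 1145
Verify: 903² + 704² = 815409 + 495616 = 1311025 = 1145² ✓

(903, 704, 1145)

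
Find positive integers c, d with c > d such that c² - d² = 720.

Factor: c² - d² = (c+d)(c-d) = 720.
We need two factors of 720 with the same parity.
Use c+d = 360 and c-d = 2 (product 360·2 = 720).
Adding: 2c = 362, so c = 181.
Subtracting: 2d = 358, so d = 179.
Check: 181² - 179² = 32761 - 32041 = 720 ✓

c = 181, d = 179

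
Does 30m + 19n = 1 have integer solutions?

Step 1: Compute gcd(30, 19).
gcd(30, 19) = 1

Step 2: Check divisibility.
Does 1 divide 1? 1 = 1 x 1, so yes.

By the theorem on linear Diophantine equations, 30m + 19n = 1 has integer solutions if and only if gcd(30, 19) divides 1. Since 1 | 1, solutions exist.

Yes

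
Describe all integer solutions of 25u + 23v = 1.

Step 1: Compute gcd(25, 23) = 1.
Since 1 divides 1, solutions exist.

Step 2: Find a particular solution using extended Euclidean algorithm.
We get u₀ = -11, v₀ = 12.
Check: 25*-11 + 23*12 = 1 = 1 ✓

Step 3: Write the general solution.
u = -11 + (23/1)t = -11 + 23t
v = 12 - (25/1)t = 12 - 25t
for any integer t.

u = -11 + 23t, v = 12 - 25t for integer t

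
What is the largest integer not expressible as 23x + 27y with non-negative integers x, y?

For two coprime denominations a and b, the Frobenius number (largest value not representable as a non-negative combination) is ab - a - b.
Here gcd(23, 27) = 1, so they are coprime.
F(23, 27) = 23·27 - 23 - 27 = 621 - 50 = 571

571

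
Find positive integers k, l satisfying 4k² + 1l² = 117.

Try small values of k and check whether (117 - 4k²)/1 is a perfect square.
k = 3: 4·3² = 36, so 1l² = 117 - 36 = 81, giving l² = 81, l = 9.
Check: 4·3² + 1·9² = 36 + 81 = 117 ✓

k = 3, l = 9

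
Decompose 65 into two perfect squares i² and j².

We need to find integers i, j > 0 such that i² + j² = 65.
Trying i = 1: j² = 65 - 1² = 65 - 1 = 64
j = 8
Check: 1² + 8² = 1 + 64 = 65 ✓

65 = 1² + 8²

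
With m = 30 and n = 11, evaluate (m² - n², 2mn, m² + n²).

a = m² - n² = 900 - 121 = 779
b = 2mn = 2·30·11 = 660
c = m² + n² = 900 + 121 = 1021
Verify: 779² + 660² = 606841 + 435600 = 1042441 = 1021² ✓

(779, 660, 1021)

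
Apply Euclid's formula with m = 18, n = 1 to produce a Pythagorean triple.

a = m² - n² = 18² - 1² = 324 - 1 = 323
b = 2mn = 2·18·1 = 36
c = m² + n² = 324 + 1 = 325
Verify: 323² + 36² = 104329 + 1296 = 105625 = 325² ✓

(323, 36, 325)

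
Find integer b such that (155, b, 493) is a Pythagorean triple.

b² = c² - a² = 493² - 155² = 243049 - 24025 = 219024
b = sqrt(219024) = 468

468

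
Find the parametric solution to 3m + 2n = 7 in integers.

Step 1: Compute gcd(3, 2) = 1.
Since 1 divides 7, solutions exist.

Step 2: Find a particular solution using extended Euclidean algorithm.
We get m₀ = 7, n₀ = -7.
Check: 3*7 + 2*-7 = 7 = 7 ✓

Step 3: Write the general solution.
m = 7 + (2/1)t = 7 + 2t
n = -7 - (3/1)t = -7 - 3t
for any integer t.

m = 7 + 2t, n = -7 - 3t for integer t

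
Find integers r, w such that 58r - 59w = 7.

Step 1: Check solvability.
gcd(58, 59) = 1
Since 1 divides 7, solutions exist.

Step 2: Apply extended Euclidean algorithm to find gcd.
We find integers such that 58*x0 + 59*y0 = 1

Step 3: Scale the particular solution.
Multiply by 7/1 = 7:
r = -7, w = -7

Step 4: Verify.
58*(-7) - 59*(-7) = 7 = 7 ✓

r = -7, w = -7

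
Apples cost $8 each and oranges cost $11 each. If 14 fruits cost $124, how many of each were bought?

Let a = apples, o = oranges.
a + o = 14
8a + 11o = 124
Substitute o = 14 - a:
8a + 11(14 - a) = 124
(8 - 11)a = 124 - 154
-3a = -30
a = 10, o = 14 - 10 = 4

Apples: 10, Oranges: 4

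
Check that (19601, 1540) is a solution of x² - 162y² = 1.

Compute x² = 19601² = 384199201
Compute 162y² = 162·1540² = 162·2371600 = 384199200
x² - 162y² = 384199201 - 384199200 = 1
Since this equals 1, (19601, 1540) is a solution.

Yes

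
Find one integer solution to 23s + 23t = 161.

Step 1: Check solvability.
gcd(23, 23) = 23
Since 23 divides 161, solutions exist.

Step 2: Apply extended Euclidean algorithm to find gcd.
We find integers such that 23*x0 + 23*y0 = 23

Step 3: Scale the particular solution.
Multiply by 161/23 = 7:
s = 0, t = 7

Step 4: Verify.
23*(0) + 23*(7) = 161 = 161 ✓

s = 0, t = 7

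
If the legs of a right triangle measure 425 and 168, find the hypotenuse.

c² = a² + b² = 425² + 168² = 180625 + 28224 = 208849
c = 457

457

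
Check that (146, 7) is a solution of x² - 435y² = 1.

Compute x² = 146² = 21316
Compute 435y² = 435·7² = 435·49 = 21315
x² - 435y² = 21316 - 21315 = 1
Since this equals 1, (146, 7) is a solution.

Yes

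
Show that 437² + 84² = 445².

Compute a² + b²:
437² + 84² = 190969 + 7056 = 198025
Compute c²:
445² = 198025
Since 198025 = 198025, it is a Pythagorean triple.

Yes, it is a Pythagorean triple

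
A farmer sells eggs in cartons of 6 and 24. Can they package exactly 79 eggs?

We need non-negative a, b with 6a + 24b = 79.
gcd(6, 24) = 6, and 6 does not divide 79.
No integer solutions exist.

No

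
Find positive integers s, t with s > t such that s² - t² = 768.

Factor: s² - t² = (s+t)(s-t) = 768.
We need two factors of 768 with the same parity.
Use s+t = 384 and s-t = 2 (product 384·2 = 768).
Adding: 2s = 386, so s = 193.
Subtracting: 2t = 382, so t = 191.
Check: 193² - 191² = 37249 - 36481 = 768 ✓

s = 193, t = 191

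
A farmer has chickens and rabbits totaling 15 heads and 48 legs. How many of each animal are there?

Let c = chickens, r = rabbits.
Heads: c + r = 15
Legs: 2c + 4r = 48
From the first equation, c = 15 - r. Substitute:
2(15 - r) + 4r = 48
30 + 2r = 48
r = (48 - 30)/2 = 9
c = 15 - 9 = 6

Chickens: 6, Rabbits: 9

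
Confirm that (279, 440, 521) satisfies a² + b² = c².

Compute a² + b² = 279² + 440² = 77841 + 193600 = 271441
Compute c² = 521² = 271441
Since 271441 = 271441, confirmed.

Yes, it is a Pythagorean triple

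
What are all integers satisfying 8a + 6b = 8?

Step 1: Compute gcd(8, 6) = 2.
Since 2 divides 8, solutions exist.

Step 2: Find a particular solution using extended Euclidean algorithm.
We get a₀ = 4, b₀ = -4.
Check: 8*4 + 6*-4 = 8 = 8 ✓

Step 3: Write the general solution.
a = 4 + (6/2)t = 4 + 3t
b = -4 - (8/2)t = -4 - 4t
for any integer t.

a = 4 + 3t, b = -4 - 4t for integer t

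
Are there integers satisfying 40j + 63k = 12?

Step 1: Compute gcd(40, 63).
gcd(40, 63) = 1

Step 2: Check divisibility.
Does 1 divide 12? 12 = 1 x 12, so yes.

By the theorem on linear Diophantine equations, 40j + 63k = 12 has integer solutions if and only if gcd(40, 63) divides 12. Since 1 | 12, solutions exist.

Yes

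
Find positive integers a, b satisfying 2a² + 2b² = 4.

Try small values of a and check whether (4 - 2a²)/2 is a perfect square.
a = 1: 2·1² = 2, so 2b² = 4 - 2 = 2, giving b² = 1, b = 1.
Check: 2·1² + 2·1² = 2 + 2 = 4 ✓

a = 1, b = 1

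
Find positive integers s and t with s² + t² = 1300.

We need to find integers s, t > 0 such that s² + t² = 1300.
Trying s = 2: t² = 1300 - 2² = 1300 - 4 = 1296
t = 36
Check: 2² + 36² = 4 + 1296 = 1300 ✓

1300 = 2² + 36²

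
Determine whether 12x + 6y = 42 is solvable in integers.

Step 1: Compute gcd(12, 6).
gcd(12, 6) = 6

Step 2: Check divisibility.
Does 6 divide 42? 42 = 6 x 7, so yes.

By the theorem on linear Diophantine equations, 12x + 6y = 42 has integer solutions if and only if gcd(12, 6) divides 42. Since 6 | 42, solutions exist.

Yes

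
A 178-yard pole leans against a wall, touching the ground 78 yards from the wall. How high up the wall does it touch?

The ladder, wall, and ground form a right triangle with hypotenuse 178 and one leg 78.
By the Pythagorean theorem: h² = 178² - 78² = 31684 - 6084 = 25600
h = √25600 = 160 yards

160 yards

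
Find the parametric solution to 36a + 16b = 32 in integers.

Step 1: Compute gcd(36, 16) = 4.
Since 4 divides 32, solutions exist.

Step 2: Find a particular solution using extended Euclidean algorithm.
We get a₀ = 8, b₀ = -16.
Check: 36*8 + 16*-16 = 32 = 32 ✓

Step 3: Write the general solution.
a = 8 + (16/4)t = 8 + 4t
b = -16 - (36/4)t = -16 - 9t
for any integer t.

a = 8 + 4t, b = -16 - 9t for integer t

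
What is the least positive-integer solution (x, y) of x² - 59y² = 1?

We seek the smallest positive integers (x, y) with x² - 59y² = 1, i.e., x² = 59y² + 1.
Try successive y values:
y = 1: x² = 59·1² + 1 = 60, not a perfect square
y = 2: x² = 59·2² + 1 = 237, not a perfect square
y = 3: x² = 59·3² + 1 = 532, not a perfect square
... continuing the search (or via continued fractions) ...
y = 69: x² = 59·69² + 1 = 280900, x = 530 ✓

Verify: 530² - 59·69² = 280900 - 280899 = 1 ✓

x = 530, y = 69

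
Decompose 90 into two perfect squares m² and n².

We need to find integers m, n > 0 such that m² + n² = 90.
Trying m = 3: n² = 90 - 3² = 90 - 9 = 81
n = 9
Check: 3² + 9² = 9 + 81 = 90 ✓

90 = 3² + 9²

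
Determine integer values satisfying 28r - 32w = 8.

Step 1: Check solvability.
gcd(28, 32) = 4
Since 4 divides 8, solutions exist.

Step 2: Apply extended Euclidean algorithm to find gcd.
We find integers such that 28*x0 + 32*y0 = 4

Step 3: Scale the particular solution.
Multiply by 8/4 = 2:
r = -2, w = -2

Step 4: Verify.
28*(-2) - 32*(-2) = 8 = 8 ✓

r = -2, w = -2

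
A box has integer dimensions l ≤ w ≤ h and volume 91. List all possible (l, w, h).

Iterate l from 1 to ⌊91^(1/3)⌋. For each l dividing 91, iterate w ≥ l with w dividing 91/l, and set h = 91/(l·w).
Triples found (2): (1×1×91), (1×7×13)

(1×1×91), (1×7×13)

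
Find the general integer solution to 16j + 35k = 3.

Step 1: Compute gcd(16, 35) = 1.
Since 1 divides 3, solutions exist.

Step 2: Find a particular solution using extended Euclidean algorithm.
We get j₀ = 33, k₀ = -15.
Check: 16*33 + 35*-15 = 3 = 3 ✓

Step 3: Write the general solution.
j = 33 + (35/1)t = 33 + 35t
k = -15 - (16/1)t = -15 - 16t
for any integer t.

j = 33 + 35t, k = -15 - 16t for integer t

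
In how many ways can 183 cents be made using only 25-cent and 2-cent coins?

We need non-negative integers (x, y) with 25x + 2y = 183.
For each x from 0 to 7, check if (183 - 25x) is a non-negative multiple of 2.
Solutions (x, y): (1,79), (3,54), (5,29), (7,4)
Count: 4

4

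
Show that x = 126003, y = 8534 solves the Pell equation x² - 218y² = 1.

Compute x² = 126003² = 15876756009
Compute 218y² = 218·8534² = 218·72829156 = 15876756008
x² - 218y² = 15876756009 - 15876756008 = 1
Since this equals 1, (126003, 8534) is a solution.

Yes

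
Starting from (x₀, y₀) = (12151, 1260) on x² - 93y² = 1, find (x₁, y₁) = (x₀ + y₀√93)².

Solutions to x² - Dy² = 1 are generated by powers of (x₀ + y₀√D).
The next solution satisfies x₁ + y₁√93 = (x₀ + y₀√93)², giving:
x₁ = x₀² + 93y₀² = 12151² + 93·1260² = 147646801 + 147646800 = 295293601
y₁ = 2x₀y₀ = 2·12151·1260 = 30620520

Verify: 295293601² - 93·30620520² = 87198310791547201 - 87198310791547200 = 1 ✓

x = 295293601, y = 30620520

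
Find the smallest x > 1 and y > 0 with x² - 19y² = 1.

We seek the smallest positive integers (x, y) with x² - 19y² = 1, i.e., x² = 19y² + 1.
Try successive y values:
y = 1: x² = 19·1² + 1 = 20, not a perfect square
y = 2: x² = 19·2² + 1 = 77, not a perfect square
y = 3: x² = 19·3² + 1 = 172, not a perfect square
... continuing the search (or via continued fractions) ...
y = 39: x² = 19·39² + 1 = 28900, x = 170 ✓

Verify: 170² - 19·39² = 28900 - 28899 = 1 ✓

x = 170, y = 39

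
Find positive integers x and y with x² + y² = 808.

We need to find integers x, y > 0 such that x² + y² = 808.
Trying x = 18: y² = 808 - 18² = 808 - 324 = 484
y = 22
Check: 18² + 22² = 324 + 484 = 808 ✓

808 = 18² + 22²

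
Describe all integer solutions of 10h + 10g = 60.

Step 1: Compute gcd(10, 10) = 10.
Since 10 divides 60, solutions exist.

Step 2: Find a particular solution using extended Euclidean algorithm.
We get h₀ = 0, g₀ = 6.
Check: 10*0 + 10*6 = 60 = 60 ✓

Step 3: Write the general solution.
h = 0 + (10/10)t = 0 + 1t
g = 6 - (10/10)t = 6 - 1t
for any integer t.

h = 0 + 1t, g = 6 - 1t for integer t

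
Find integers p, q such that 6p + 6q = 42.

Step 1: Check solvability.
gcd(6, 6) = 6
Since 6 divides 42, solutions exist.

Step 2: Apply extended Euclidean algorithm to find gcd.
We find integers such that 6*x0 + 6*y0 = 6

Step 3: Scale the particular solution.
Multiply by 42/6 = 7:
p = 0, q = 7

Step 4: Verify.
6*(0) + 6*(7) = 42 = 42 ✓

p = 0, q = 7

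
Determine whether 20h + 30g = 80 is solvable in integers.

Step 1: Compute gcd(20, 30).
gcd(20, 30) = 10

Step 2: Check divisibility.
Does 10 divide 80? 80 = 10 x 8, so yes.

By the theorem on linear Diophantine equations, 20h + 30g = 80 has integer solutions if and only if gcd(20, 30) divides 80. Since 10 | 80, solutions exist.

Yes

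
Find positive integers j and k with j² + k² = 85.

We need to find integers j, k > 0 such that j² + k² = 85.
Trying j = 2: k² = 85 - 2² = 85 - 4 = 81
k = 9
Check: 2² + 9² = 4 + 81 = 85 ✓

85 = 2² + 9²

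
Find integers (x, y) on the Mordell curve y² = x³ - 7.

Try small integer x values and check whether x³ - 7 is a perfect square.
x = 2: x³ - 7 = 2³ - 7 = 8 - 7 = 1
Is 1 a perfect square? 1² = 1 ✓
So (x, y) = (2, -1) is a solution.

x = 2, y = -1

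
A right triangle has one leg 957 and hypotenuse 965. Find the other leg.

b² = c² - a² = 931225 - 915849 = 15376
b = 124

124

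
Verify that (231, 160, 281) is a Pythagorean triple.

Compute a² + b²:
231² + 160² = 53361 + 25600 = 78961
Compute c²:
281² = 78961
Since 78961 = 78961, it is a Pythagorean triple.

Yes, it is a Pythagorean triple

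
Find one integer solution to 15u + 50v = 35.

Step 1: Check solvability.
gcd(15, 50) = 5
Since 5 divides 35, solutions exist.

Step 2: Apply extended Euclidean algorithm to find gcd.
We find integers such that 15*x0 + 50*y0 = 5

Step 3: Scale the particular solution.
Multiply by 35/5 = 7:
u = -21, v = 7

Step 4: Verify.
15*(-21) + 50*(7) = 35 = 35 ✓

u = -21, v = 7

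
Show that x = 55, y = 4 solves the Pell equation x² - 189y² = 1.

Compute x² = 55² = 3025
Compute 189y² = 189·4² = 189·16 = 3024
x² - 189y² = 3025 - 3024 = 1
Since this equals 1, (55, 4) is a solution.

Yes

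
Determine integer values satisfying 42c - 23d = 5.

Step 1: Check solvability.
gcd(42, 23) = 1
Since 1 divides 5, solutions exist.

Step 2: Apply extended Euclidean algorithm to find gcd.
We find integers such that 42*x0 + 23*y0 = 1

Step 3: Scale the particular solution.
Multiply by 5/1 = 5:
c = -30, d = -55

Step 4: Verify.
42*(-30) - 23*(-55) = 5 = 5 ✓

c = -30, d = -55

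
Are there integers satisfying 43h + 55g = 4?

Step 1: Compute gcd(43, 55).
gcd(43, 55) = 1

Step 2: Check divisibility.
Does 1 divide 4? 4 = 1 x 4, so yes.

By the theorem on linear Diophantine equations, 43h + 55g = 4 has integer solutions if and only if gcd(43, 55) divides 4. Since 1 | 4, solutions exist.

Yes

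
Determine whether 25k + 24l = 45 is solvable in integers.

Step 1: Compute gcd(25, 24).
gcd(25, 24) = 1

Step 2: Check divisibility.
Does 1 divide 45? 45 = 1 x 45, so yes.

By the theorem on linear Diophantine equations, 25k + 24l = 45 has integer solutions if and only if gcd(25, 24) divides 45. Since 1 | 45, solutions exist.

Yes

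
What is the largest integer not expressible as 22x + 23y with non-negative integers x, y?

For two coprime denominations a and b, the Frobenius number (largest value not representable as a non-negative combination) is ab - a - b.
Here gcd(22, 23) = 1, so they are coprime.
F(22, 23) = 22·23 - 22 - 23 = 506 - 45 = 461

461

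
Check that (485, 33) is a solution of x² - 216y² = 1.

Compute x² = 485² = 235225
Compute 216y² = 216·33² = 216·1089 = 235224
x² - 216y² = 235225 - 235224 = 1
Since this equals 1, (485, 33) is a solution.

Yes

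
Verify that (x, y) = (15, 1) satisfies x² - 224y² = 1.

Compute x² = 15² = 225
Compute 224y² = 224·1² = 224·1 = 224
x² - 224y² = 225 - 224 = 1
Since this equals 1, (15, 1) is a solution.

Yes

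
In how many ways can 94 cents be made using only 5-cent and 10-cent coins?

We need non-negative integers (x, y) with 5x + 10y = 94.
For each x from 0 to 18, check if (94 - 5x) is a non-negative multiple of 10.
Solutions (x, y): none
Count: 0

0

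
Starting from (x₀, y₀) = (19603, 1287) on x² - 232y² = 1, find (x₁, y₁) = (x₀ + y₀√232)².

Solutions to x² - Dy² = 1 are generated by powers of (x₀ + y₀√D).
The next solution satisfies x₁ + y₁√232 = (x₀ + y₀√232)², giving:
x₁ = x₀² + 232y₀² = 19603² + 232·1287² = 384277609 + 384277608 = 768555217
y₁ = 2x₀y₀ = 2·19603·1287 = 50458122

Verify: 768555217² - 232·50458122² = 590677121577917089 - 590677121577917088 = 1 ✓

x = 768555217, y = 50458122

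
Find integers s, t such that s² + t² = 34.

We need to find integers s, t > 0 such that s² + t² = 34.
Trying s = 3: t² = 34 - 3² = 34 - 9 = 25
t = 5
Check: 3² + 5² = 9 + 25 = 34 ✓

34 = 3² + 5²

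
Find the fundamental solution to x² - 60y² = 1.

We seek the smallest positive integers (x, y) with x² - 60y² = 1, i.e., x² = 60y² + 1.
Try successive y values:
y = 1: x² = 60·1² + 1 = 61, not a perfect square
y = 2: x² = 60·2² + 1 = 241, not a perfect square
y = 3: x² = 60·3² + 1 = 541, not a perfect square
... continuing the search (or via continued fractions) ...
y = 4: x² = 60·4² + 1 = 961, x = 31 ✓

Verify: 31² - 60·4² = 961 - 960 = 1 ✓

x = 31, y = 4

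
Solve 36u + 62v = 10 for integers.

Step 1: Check solvability.
gcd(36, 62) = 2
Since 2 divides 10, solutions exist.

Step 2: Apply extended Euclidean algorithm to find gcd.
We find integers such that 36*x0 + 62*y0 = 2

Step 3: Scale the particular solution.
Multiply by 10/2 = 5:
u = -60, v = 35

Step 4: Verify.
36*(-60) + 62*(35) = 10 = 10 ✓

u = -60, v = 35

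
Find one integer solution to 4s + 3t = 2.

Step 1: Check solvability.
gcd(4, 3) = 1
Since 1 divides 2, solutions exist.

Step 2: Apply extended Euclidean algorithm to find gcd.
We find integers such that 4*x0 + 3*y0 = 1

Step 3: Scale the particular solution.
Multiply by 2/1 = 2:
s = 2, t = -2

Step 4: Verify.
4*(2) + 3*(-2) = 2 = 2 ✓

s = 2, t = -2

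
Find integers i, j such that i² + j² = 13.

We need to find integers i, j > 0 such that i² + j² = 13.
Trying i = 2: j² = 13 - 2² = 13 - 4 = 9
j = 3
Check: 2² + 3² = 4 + 9 = 13 ✓

13 = 2² + 3²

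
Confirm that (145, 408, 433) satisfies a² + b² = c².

Compute a² + b² = 145² + 408² = 21025 + 166464 = 187489
Compute c² = 433² = 187489
Since 187489 = 187489, confirmed.

Yes, it is a Pythagorean triple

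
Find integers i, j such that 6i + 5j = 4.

Step 1: Check solvability.
gcd(6, 5) = 1
Since 1 divides 4, solutions exist.

Step 2: Apply extended Euclidean algorithm to find gcd.
We find integers such that 6*x0 + 5*y0 = 1

Step 3: Scale the particular solution.
Multiply by 4/1 = 4:
i = 4, j = -4

Step 4: Verify.
6*(4) + 5*(-4) = 4 = 4 ✓

i = 4, j = -4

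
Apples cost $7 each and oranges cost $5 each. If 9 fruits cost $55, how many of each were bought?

Let a = apples, o = oranges.
a + o = 9
7a + 5o = 55
Substitute o = 9 - a:
7a + 5(9 - a) = 55
(7 - 5)a = 55 - 45
2a = 10
a = 5, o = 9 - 5 = 4

Apples: 5, Oranges: 4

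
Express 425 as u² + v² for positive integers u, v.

We need to find integers u, v > 0 such that u² + v² = 425.
Trying u = 5: v² = 425 - 5² = 425 - 25 = 400
v = 20
Check: 5² + 20² = 25 + 400 = 425 ✓

425 = 5² + 20²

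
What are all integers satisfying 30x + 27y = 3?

Step 1: Compute gcd(30, 27) = 3.
Since 3 divides 3, solutions exist.

Step 2: Find a particular solution using extended Euclidean algorithm.
We get x₀ = 1, y₀ = -1.
Check: 30*1 + 27*-1 = 3 = 3 ✓

Step 3: Write the general solution.
x = 1 + (27/3)t = 1 + 9t
y = -1 - (30/3)t = -1 - 10t
for any integer t.

x = 1 + 9t, y = -1 - 10t for integer t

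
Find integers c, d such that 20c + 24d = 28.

Step 1: Check solvability.
gcd(20, 24) = 4
Since 4 divides 28, solutions exist.

Step 2: Apply extended Euclidean algorithm to find gcd.
We find integers such that 20*x0 + 24*y0 = 4

Step 3: Scale the particular solution.
Multiply by 28/4 = 7:
c = -7, d = 7

Step 4: Verify.
20*(-7) + 24*(7) = 28 = 28 ✓

c = -7, d = 7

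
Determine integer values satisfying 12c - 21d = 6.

Step 1: Check solvability.
gcd(12, 21) = 3
Since 3 divides 6, solutions exist.

Step 2: Apply extended Euclidean algorithm to find gcd.
We find integers such that 12*x0 + 21*y0 = 3

Step 3: Scale the particular solution.
Multiply by 6/3 = 2:
c = 4, d = 2

Step 4: Verify.
12*(4) - 21*(2) = 6 = 6 ✓

c = 4, d = 2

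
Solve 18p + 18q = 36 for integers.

Step 1: Check solvability.
gcd(18, 18) = 18
Since 18 divides 36, solutions exist.

Step 2: Apply extended Euclidean algorithm to find gcd.
We find integers such that 18*x0 + 18*y0 = 18

Step 3: Scale the particular solution.
Multiply by 36/18 = 2:
p = 0, q = 2

Step 4: Verify.
18*(0) + 18*(2) = 36 = 36 ✓

p = 0, q = 2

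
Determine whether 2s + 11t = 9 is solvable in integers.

Step 1: Compute gcd(2, 11).
gcd(2, 11) = 1

Step 2: Check divisibility.
Does 1 divide 9? 9 = 1 x 9, so yes.

By the theorem on linear Diophantine equations, 2s + 11t = 9 has integer solutions if and only if gcd(2, 11) divides 9. Since 1 | 9, solutions exist.

Yes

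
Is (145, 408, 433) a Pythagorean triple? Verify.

Compute a² + b² = 145² + 408² = 21025 + 166464 = 187489
Compute c² = 433² = 187489
Since 187489 = 187489, confirmed.

Yes, it is a Pythagorean triple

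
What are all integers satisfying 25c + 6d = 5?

Step 1: Compute gcd(25, 6) = 1.
Since 1 divides 5, solutions exist.

Step 2: Find a particular solution using extended Euclidean algorithm.
We get c₀ = 5, d₀ = -20.
Check: 25*5 + 6*-20 = 5 = 5 ✓

Step 3: Write the general solution.
c = 5 + (6/1)t = 5 + 6t
d = -20 - (25/1)t = -20 - 25t
for any integer t.

c = 5 + 6t, d = -20 - 25t for integer t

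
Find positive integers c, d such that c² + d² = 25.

Search for c with 25 - c² a perfect square.
c = 3: 25 - 3² = 25 - 9 = 16 = 4² ✓
So c = 3, d = 4.

c = 3, d = 4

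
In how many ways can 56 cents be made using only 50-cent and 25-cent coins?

We need non-negative integers (x, y) with 50x + 25y = 56.
For each x from 0 to 1, check if (56 - 50x) is a non-negative multiple of 25.
Solutions (x, y): none
Count: 0

0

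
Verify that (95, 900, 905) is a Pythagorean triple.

Compute a² + b² = 95² + 900² = 9025 + 810000 = 819025
Compute c² = 905² = 819025
Since 819025 = 819025, confirmed.

Yes, it is a Pythagorean triple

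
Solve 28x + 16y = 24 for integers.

Step 1: Check solvability.
gcd(28, 16) = 4
Since 4 divides 24, solutions exist.

Step 2: Apply extended Euclidean algorithm to find gcd.
We find integers such that 28*x0 + 16*y0 = 4

Step 3: Scale the particular solution.
Multiply by 24/4 = 6:
x = -6, y = 12

Step 4: Verify.
28*(-6) + 16*(12) = 24 = 24 ✓

x = -6, y = 12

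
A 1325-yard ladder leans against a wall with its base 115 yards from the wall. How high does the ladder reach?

The ladder, wall, and ground form a right triangle with hypotenuse 1325 and one leg 115.
By the Pythagorean theorem: h² = 1325² - 115² = 1755625 - 13225 = 1742400
h = √1742400 = 1320 yards

1320 yards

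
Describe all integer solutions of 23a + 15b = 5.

Step 1: Compute gcd(23, 15) = 1.
Since 1 divides 5, solutions exist.

Step 2: Find a particular solution using extended Euclidean algorithm.
We get a₀ = 10, b₀ = -15.
Check: 23*10 + 15*-15 = 5 = 5 ✓

Step 3: Write the general solution.
a = 10 + (15/1)t = 10 + 15t
b = -15 - (23/1)t = -15 - 23t
for any integer t.

a = 10 + 15t, b = -15 - 23t for integer t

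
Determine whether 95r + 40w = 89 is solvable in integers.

Step 1: Compute gcd(95, 40).
gcd(95, 40) = 5

Step 2: Check divisibility.
Does 5 divide 89? 89 = 5 x 17 + 4, so no.

By the theorem on linear Diophantine equations, 95r + 40w = 89 has integer solutions if and only if gcd(95, 40) divides 89. Since 5 does not divide 89, no solutions exist.

No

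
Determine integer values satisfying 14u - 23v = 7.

Step 1: Check solvability.
gcd(14, 23) = 1
Since 1 divides 7, solutions exist.

Step 2: Apply extended Euclidean algorithm to find gcd.
We find integers such that 14*x0 + 23*y0 = 1

Step 3: Scale the particular solution.
Multiply by 7/1 = 7:
u = 35, v = 21

Step 4: Verify.
14*(35) - 23*(21) = 7 = 7 ✓

u = 35, v = 21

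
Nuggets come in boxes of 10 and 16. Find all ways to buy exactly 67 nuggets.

We need non-negative integers (x, y) with 10x + 16y = 67.
For each x in 0..6, check if 67 - 10x is a non-negative multiple of 16.
No x yields an integer y ≥ 0.

No solution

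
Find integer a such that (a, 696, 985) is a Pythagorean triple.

a² = c² - b² = 985² - 696² = 970225 - 484416 = 485809
a = sqrt(485809) = 697

697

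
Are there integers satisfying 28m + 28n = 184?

Step 1: Compute gcd(28, 28).
gcd(28, 28) = 28

Step 2: Check divisibility.
Does 28 divide 184? 184 = 28 x 6 + 16, so no.

By the theorem on linear Diophantine equations, 28m + 28n = 184 has integer solutions if and only if gcd(28, 28) divides 184. Since 28 does not divide 184, no solutions exist.

No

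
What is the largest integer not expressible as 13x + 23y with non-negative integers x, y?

For two coprime denominations a and b, the Frobenius number (largest value not representable as a non-negative combination) is ab - a - b.
Here gcd(13, 23) = 1, so they are coprime.
F(13, 23) = 13·23 - 13 - 23 = 299 - 36 = 263

263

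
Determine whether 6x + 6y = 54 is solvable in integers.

Step 1: Compute gcd(6, 6).
gcd(6, 6) = 6

Step 2: Check divisibility.
Does 6 divide 54? 54 = 6 x 9, so yes.

By the theorem on linear Diophantine equations, 6x + 6y = 54 has integer solutions if and only if gcd(6, 6) divides 54. Since 6 | 54, solutions exist.

Yes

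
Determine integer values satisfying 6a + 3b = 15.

Step 1: Check solvability.
gcd(6, 3) = 3
Since 3 divides 15, solutions exist.

Step 2: Apply extended Euclidean algorithm to find gcd.
We find integers such that 6*x0 + 3*y0 = 3

Step 3: Scale the particular solution.
Multiply by 15/3 = 5:
a = 0, b = 5

Step 4: Verify.
6*(0) + 3*(5) = 15 = 15 ✓

a = 0, b = 5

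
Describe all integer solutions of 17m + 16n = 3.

Step 1: Compute gcd(17, 16) = 1.
Since 1 divides 3, solutions exist.

Step 2: Find a particular solution using extended Euclidean algorithm.
We get m₀ = 3, n₀ = -3.
Check: 17*3 + 16*-3 = 3 = 3 ✓

Step 3: Write the general solution.
m = 3 + (16/1)t = 3 + 16t
n = -3 - (17/1)t = -3 - 17t
for any integer t.

m = 3 + 16t, n = -3 - 17t for integer t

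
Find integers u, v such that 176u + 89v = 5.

Step 1: Check solvability.
gcd(176, 89) = 1
Since 1 divides 5, solutions exist.

Step 2: Apply extended Euclidean algorithm to find gcd.
We find integers such that 176*x0 + 89*y0 = 1

Step 3: Scale the particular solution.
Multiply by 5/1 = 5:
u = 220, v = -435

Step 4: Verify.
176*(220) + 89*(-435) = 5 = 5 ✓

u = 220, v = -435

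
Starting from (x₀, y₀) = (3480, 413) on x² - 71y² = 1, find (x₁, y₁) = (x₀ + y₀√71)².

Solutions to x² - Dy² = 1 are generated by powers of (x₀ + y₀√D).
The next solution satisfies x₁ + y₁√71 = (x₀ + y₀√71)², giving:
x₁ = x₀² + 71y₀² = 3480² + 71·413² = 12110400 + 12110399 = 24220799
y₁ = 2x₀y₀ = 2·3480·413 = 2874480

Verify: 24220799² - 71·2874480² = 586647104198401 - 586647104198400 = 1 ✓

x = 24220799, y = 2874480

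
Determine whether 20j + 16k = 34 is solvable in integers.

Step 1: Compute gcd(20, 16).
gcd(20, 16) = 4

Step 2: Check divisibility.
Does 4 divide 34? 34 = 4 x 8 + 2, so no.

By the theorem on linear Diophantine equations, 20j + 16k = 34 has integer solutions if and only if gcd(20, 16) divides 34. Since 4 does not divide 34, no solutions exist.

No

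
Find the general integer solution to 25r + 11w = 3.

Step 1: Compute gcd(25, 11) = 1.
Since 1 divides 3, solutions exist.

Step 2: Find a particular solution using extended Euclidean algorithm.
We get r₀ = 12, w₀ = -27.
Check: 25*12 + 11*-27 = 3 = 3 ✓

Step 3: Write the general solution.
r = 12 + (11/1)t = 12 + 11t
w = -27 - (25/1)t = -27 - 25t
for any integer t.

r = 12 + 11t, w = -27 - 25t for integer t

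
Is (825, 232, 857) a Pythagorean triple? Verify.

Compute a² + b² = 825² + 232² = 680625 + 53824 = 734449
Compute c² = 857² = 734449
Since 734449 = 734449, confirmed.

Yes, it is a Pythagorean triple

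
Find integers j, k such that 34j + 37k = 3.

Step 1: Check solvability.
gcd(34, 37) = 1
Since 1 divides 3, solutions exist.

Step 2: Apply extended Euclidean algorithm to find gcd.
We find integers such that 34*x0 + 37*y0 = 1

Step 3: Scale the particular solution.
Multiply by 3/1 = 3:
j = 36, k = -33

Step 4: Verify.
34*(36) + 37*(-33) = 3 = 3 ✓

j = 36, k = -33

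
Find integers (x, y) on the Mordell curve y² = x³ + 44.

Try small integer x values and check whether x³ + 44 is a perfect square.
x = -2: x³ + 44 = -2³ + 44 = -8 + 44 = 36
Is 36 a perfect square? 6² = 36 ✓
So (x, y) = (-2, -6) is a solution.

x = -2, y = -6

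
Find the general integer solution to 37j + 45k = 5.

Step 1: Compute gcd(37, 45) = 1.
Since 1 divides 5, solutions exist.

Step 2: Find a particular solution using extended Euclidean algorithm.
We get j₀ = -85, k₀ = 70.
Check: 37*-85 + 45*70 = 5 = 5 ✓

Step 3: Write the general solution.
j = -85 + (45/1)t = -85 + 45t
k = 70 - (37/1)t = 70 - 37t
for any integer t.

j = -85 + 45t, k = 70 - 37t for integer t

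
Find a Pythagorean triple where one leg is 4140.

We need the other leg and hypotenuse such that 4140² + x² = c².
Take x = 1025, c = 4265: 4140² + 1025² = 17139600 + 1050625 = 18190225 = 4265² ✓
Triple: (1025, 4140, 4265)

(1025, 4140, 4265)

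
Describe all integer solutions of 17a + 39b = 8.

Step 1: Compute gcd(17, 39) = 1.
Since 1 divides 8, solutions exist.

Step 2: Find a particular solution using extended Euclidean algorithm.
We get a₀ = -128, b₀ = 56.
Check: 17*-128 + 39*56 = 8 = 8 ✓

Step 3: Write the general solution.
a = -128 + (39/1)t = -128 + 39t
b = 56 - (17/1)t = 56 - 17t
for any integer t.

a = -128 + 39t, b = 56 - 17t for integer t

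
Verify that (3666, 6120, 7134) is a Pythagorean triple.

Compute a² + b² = 3666² + 6120² = 13439556 + 37454400 = 50893956
Compute c² = 7134² = 50893956
Since 50893956 = 50893956, confirmed.

Yes, it is a Pythagorean triple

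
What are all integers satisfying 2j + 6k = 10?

Step 1: Compute gcd(2, 6) = 2.
Since 2 divides 10, solutions exist.

Step 2: Find a particular solution using extended Euclidean algorithm.
We get j₀ = 5, k₀ = 0.
Check: 2*5 + 6*0 = 10 = 10 ✓

Step 3: Write the general solution.
j = 5 + (6/2)t = 5 + 3t
k = 0 - (2/2)t = 0 - 1t
for any integer t.

j = 5 + 3t, k = 0 - 1t for integer t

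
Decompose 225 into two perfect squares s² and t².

We need to find integers s, t > 0 such that s² + t² = 225.
Trying s = 9: t² = 225 - 9² = 225 - 81 = 144
t = 12
Check: 9² + 12² = 81 + 144 = 225 ✓

225 = 9² + 12²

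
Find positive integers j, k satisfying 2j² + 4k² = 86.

Try small values of j and check whether (86 - 2j²)/4 is a perfect square.
j = 5: 2·5² = 50, so 4k² = 86 - 50 = 36, giving k² = 9, k = 3.
Check: 2·5² + 4·3² = 50 + 36 = 86 ✓

j = 5, k = 3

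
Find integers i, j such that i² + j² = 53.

We need to find integers i, j > 0 such that i² + j² = 53.
Trying i = 2: j² = 53 - 2² = 53 - 4 = 49
j = 7
Check: 2² + 7² = 4 + 49 = 53 ✓

53 = 2² + 7²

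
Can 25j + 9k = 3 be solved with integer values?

Step 1: Compute gcd(25, 9).
gcd(25, 9) = 1

Step 2: Check divisibility.
Does 1 divide 3? 3 = 1 x 3, so yes.

By the theorem on linear Diophantine equations, 25j + 9k = 3 has integer solutions if and only if gcd(25, 9) divides 3. Since 1 | 3, solutions exist.

Yes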